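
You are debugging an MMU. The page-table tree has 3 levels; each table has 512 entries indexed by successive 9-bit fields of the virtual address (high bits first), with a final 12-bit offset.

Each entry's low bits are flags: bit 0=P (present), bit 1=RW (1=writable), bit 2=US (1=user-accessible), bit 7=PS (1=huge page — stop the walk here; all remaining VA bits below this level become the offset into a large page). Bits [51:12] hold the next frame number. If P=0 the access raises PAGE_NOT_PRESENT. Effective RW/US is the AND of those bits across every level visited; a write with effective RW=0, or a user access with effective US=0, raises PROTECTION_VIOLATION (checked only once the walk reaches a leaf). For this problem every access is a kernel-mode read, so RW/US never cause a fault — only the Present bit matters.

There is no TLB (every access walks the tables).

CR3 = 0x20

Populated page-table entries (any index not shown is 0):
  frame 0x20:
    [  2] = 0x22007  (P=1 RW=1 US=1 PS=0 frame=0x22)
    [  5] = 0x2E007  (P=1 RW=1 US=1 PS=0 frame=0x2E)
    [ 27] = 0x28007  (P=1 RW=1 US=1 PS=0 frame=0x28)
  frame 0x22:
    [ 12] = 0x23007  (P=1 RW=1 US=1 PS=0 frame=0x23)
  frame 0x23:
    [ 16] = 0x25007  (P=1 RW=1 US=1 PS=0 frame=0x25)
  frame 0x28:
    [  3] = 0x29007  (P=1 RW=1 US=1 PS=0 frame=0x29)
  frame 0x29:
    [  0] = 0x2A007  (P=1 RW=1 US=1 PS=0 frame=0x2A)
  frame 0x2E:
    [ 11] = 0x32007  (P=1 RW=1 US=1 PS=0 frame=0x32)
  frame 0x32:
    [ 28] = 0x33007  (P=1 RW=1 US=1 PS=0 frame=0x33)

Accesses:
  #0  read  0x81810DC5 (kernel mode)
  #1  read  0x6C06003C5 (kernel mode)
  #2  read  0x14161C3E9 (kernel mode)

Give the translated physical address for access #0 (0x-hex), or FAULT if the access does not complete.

Per-access translation:
#0 VA=0x81810DC5 (r,kernel):
  [0] read 0x20 idx=2: raw=0x22007 flags P=1 W=1 U=1 S=0
  [1] read 0x22 idx=12: raw=0x23007 flags P=1 W=1 U=1 S=0
  [2] read 0x23 idx=16: raw=0x25007 flags P=1 W=1 U=1 S=0
  ✓ 0x25DC5  — 3 lookups
#1 VA=0x6C06003C5 (r,kernel):
  [0] read 0x20 idx=27: raw=0x28007 flags P=1 W=1 U=1 S=0
  [1] read 0x28 idx=3: raw=0x29007 flags P=1 W=1 U=1 S=0
  [2] read 0x29 idx=0: raw=0x2A007 flags P=1 W=1 U=1 S=0
  ✓ 0x2A3C5  — 3 lookups
#2 VA=0x14161C3E9 (r,kernel):
  [0] read 0x20 idx=5: raw=0x2E007 flags P=1 W=1 U=1 S=0
  [1] read 0x2E idx=11: raw=0x32007 flags P=1 W=1 U=1 S=0
  [2] read 0x32 idx=28: raw=0x33007 flags P=1 W=1 U=1 S=0
  ✓ 0x333E9  — 3 lookups

Access #0 PA: 0x25DC5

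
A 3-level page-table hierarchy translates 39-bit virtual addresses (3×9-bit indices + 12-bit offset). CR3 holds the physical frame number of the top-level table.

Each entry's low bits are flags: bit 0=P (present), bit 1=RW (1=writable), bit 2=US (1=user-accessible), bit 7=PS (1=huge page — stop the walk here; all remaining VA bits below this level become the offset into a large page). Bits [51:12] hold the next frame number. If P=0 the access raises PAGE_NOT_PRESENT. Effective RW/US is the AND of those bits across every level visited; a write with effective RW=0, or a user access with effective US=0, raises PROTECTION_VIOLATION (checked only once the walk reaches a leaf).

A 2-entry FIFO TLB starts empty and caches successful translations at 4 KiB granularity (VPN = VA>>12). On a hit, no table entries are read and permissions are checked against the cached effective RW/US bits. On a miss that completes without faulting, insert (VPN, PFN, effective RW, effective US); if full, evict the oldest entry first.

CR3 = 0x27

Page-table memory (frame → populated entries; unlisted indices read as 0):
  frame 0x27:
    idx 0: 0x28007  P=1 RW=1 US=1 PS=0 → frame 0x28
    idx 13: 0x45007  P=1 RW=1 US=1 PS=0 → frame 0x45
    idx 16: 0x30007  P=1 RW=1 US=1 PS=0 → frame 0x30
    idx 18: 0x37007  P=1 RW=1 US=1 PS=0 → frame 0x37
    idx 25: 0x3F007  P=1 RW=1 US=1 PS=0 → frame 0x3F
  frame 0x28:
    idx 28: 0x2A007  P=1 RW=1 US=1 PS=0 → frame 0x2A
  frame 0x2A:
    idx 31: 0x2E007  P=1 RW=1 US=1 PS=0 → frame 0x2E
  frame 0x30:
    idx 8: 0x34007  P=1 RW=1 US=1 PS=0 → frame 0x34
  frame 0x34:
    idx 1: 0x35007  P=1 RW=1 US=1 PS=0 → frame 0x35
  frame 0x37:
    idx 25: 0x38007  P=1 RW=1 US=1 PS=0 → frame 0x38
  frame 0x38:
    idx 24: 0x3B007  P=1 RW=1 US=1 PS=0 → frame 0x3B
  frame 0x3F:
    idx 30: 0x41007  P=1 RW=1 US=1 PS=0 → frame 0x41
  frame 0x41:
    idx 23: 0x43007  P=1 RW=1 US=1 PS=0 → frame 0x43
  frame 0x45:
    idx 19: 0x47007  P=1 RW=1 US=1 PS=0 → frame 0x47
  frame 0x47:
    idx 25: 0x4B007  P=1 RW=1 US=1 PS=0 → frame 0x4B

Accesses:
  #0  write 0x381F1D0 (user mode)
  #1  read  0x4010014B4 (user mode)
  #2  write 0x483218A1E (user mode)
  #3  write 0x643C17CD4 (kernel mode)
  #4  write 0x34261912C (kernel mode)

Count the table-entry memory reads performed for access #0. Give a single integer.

Trace:
#0 VA=0x381F1D0 (w,user):
  [0] read 0x27 idx=0: raw=0x28007 flags P=1 W=1 U=1 S=0
  [1] read 0x28 idx=28: raw=0x2A007 flags P=1 W=1 U=1 S=0
  [2] read 0x2A idx=31: raw=0x2E007 flags P=1 W=1 U=1 S=0
  ⇒ phys 0x2E1D0  [3 reads]
#1 VA=0x4010014B4 (r,user):
  [0] read 0x27 idx=16: raw=0x30007 flags P=1 W=1 U=1 S=0
  [1] read 0x30 idx=8: raw=0x34007 flags P=1 W=1 U=1 S=0
  [2] read 0x34 idx=1: raw=0x35007 flags P=1 W=1 U=1 S=0
  ⇒ phys 0x354B4  [3 reads]
#2 VA=0x483218A1E (w,user):
  [0] read 0x27 idx=18: raw=0x37007 flags P=1 W=1 U=1 S=0
  [1] read 0x37 idx=25: raw=0x38007 flags P=1 W=1 U=1 S=0
  [2] read 0x38 idx=24: raw=0x3B007 flags P=1 W=1 U=1 S=0
  ⇒ phys 0x3BA1E  [3 reads]
#3 VA=0x643C17CD4 (w,kernel):
  [0] read 0x27 idx=25: raw=0x3F007 flags P=1 W=1 U=1 S=0
  [1] read 0x3F idx=30: raw=0x41007 flags P=1 W=1 U=1 S=0
  [2] read 0x41 idx=23: raw=0x43007 flags P=1 W=1 U=1 S=0
  ⇒ phys 0x43CD4  [3 reads]
#4 VA=0x34261912C (w,kernel):
  [0] read 0x27 idx=13: raw=0x45007 flags P=1 W=1 U=1 S=0
  [1] read 0x45 idx=19: raw=0x47007 flags P=1 W=1 U=1 S=0
  [2] read 0x47 idx=25: raw=0x4B007 flags P=1 W=1 U=1 S=0
  ⇒ phys 0x4B12C  [3 reads]

Entries read for #0: 3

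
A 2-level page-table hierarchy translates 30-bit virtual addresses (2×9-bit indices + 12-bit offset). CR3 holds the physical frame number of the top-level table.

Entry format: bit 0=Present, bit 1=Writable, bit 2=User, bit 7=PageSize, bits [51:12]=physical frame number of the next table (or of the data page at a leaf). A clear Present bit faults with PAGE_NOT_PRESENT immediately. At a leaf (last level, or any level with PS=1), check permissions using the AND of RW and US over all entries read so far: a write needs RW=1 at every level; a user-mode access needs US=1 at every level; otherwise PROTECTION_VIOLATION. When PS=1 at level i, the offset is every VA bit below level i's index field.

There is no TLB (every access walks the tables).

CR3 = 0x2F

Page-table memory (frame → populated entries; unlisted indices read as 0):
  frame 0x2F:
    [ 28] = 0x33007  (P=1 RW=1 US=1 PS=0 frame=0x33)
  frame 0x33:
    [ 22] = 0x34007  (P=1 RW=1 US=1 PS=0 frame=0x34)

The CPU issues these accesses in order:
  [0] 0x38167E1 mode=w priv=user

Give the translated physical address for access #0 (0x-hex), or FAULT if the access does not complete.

Walk each access:
#0 VA=0x38167E1 (w,user):
  L0: frame=0x2F idx=28 entry=0x33007 [P=1 RW=1 US=1 PS=0]
  L1: frame=0x33 idx=22 entry=0x34007 [P=1 RW=1 US=1 PS=0]
  ✓ 0x347E1  — 2 lookups

Access #0 PA: 0x347E1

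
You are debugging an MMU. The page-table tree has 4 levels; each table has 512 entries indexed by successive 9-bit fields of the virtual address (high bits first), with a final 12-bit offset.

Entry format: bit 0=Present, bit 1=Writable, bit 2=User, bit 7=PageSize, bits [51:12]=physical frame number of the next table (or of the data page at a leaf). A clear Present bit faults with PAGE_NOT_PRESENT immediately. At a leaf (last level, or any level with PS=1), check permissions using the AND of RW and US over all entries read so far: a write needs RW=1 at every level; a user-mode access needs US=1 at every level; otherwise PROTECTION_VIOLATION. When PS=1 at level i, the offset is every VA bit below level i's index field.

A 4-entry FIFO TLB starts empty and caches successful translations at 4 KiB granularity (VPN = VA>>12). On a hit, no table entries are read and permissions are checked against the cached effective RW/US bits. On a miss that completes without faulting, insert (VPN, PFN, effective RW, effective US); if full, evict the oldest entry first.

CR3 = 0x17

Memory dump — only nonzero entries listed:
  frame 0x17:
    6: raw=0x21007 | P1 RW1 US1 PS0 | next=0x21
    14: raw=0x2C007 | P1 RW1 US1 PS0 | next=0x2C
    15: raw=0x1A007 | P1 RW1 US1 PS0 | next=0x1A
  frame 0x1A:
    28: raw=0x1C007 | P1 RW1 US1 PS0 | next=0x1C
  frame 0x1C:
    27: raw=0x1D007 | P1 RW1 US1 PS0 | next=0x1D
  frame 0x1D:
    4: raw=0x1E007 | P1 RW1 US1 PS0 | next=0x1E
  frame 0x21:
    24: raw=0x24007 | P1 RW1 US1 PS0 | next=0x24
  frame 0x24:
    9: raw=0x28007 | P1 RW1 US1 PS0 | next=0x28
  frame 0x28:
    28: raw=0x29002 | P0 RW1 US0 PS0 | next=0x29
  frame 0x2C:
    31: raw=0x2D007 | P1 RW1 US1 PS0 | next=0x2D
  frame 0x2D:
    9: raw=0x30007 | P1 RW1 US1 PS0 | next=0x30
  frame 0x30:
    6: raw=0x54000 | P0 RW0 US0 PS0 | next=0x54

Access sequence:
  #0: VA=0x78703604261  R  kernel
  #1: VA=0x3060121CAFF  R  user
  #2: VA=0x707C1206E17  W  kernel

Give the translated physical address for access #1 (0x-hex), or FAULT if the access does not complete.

Per-access translation:
#0 VA=0x78703604261 (r,kernel):
  L0: frame=0x17 idx=15 entry=0x1A007 [P=1 RW=1 US=1 PS=0]
  L1: frame=0x1A idx=28 entry=0x1C007 [P=1 RW=1 US=1 PS=0]
  L2: frame=0x1C idx=27 entry=0x1D007 [P=1 RW=1 US=1 PS=0]
  L3: frame=0x1D idx=4 entry=0x1E007 [P=1 RW=1 US=1 PS=0]
  ⇒ phys 0x1E261  [4 reads]
#1 VA=0x3060121CAFF (r,user):
  L0: frame=0x17 idx=6 entry=0x21007 [P=1 RW=1 US=1 PS=0]
  L1: frame=0x21 idx=24 entry=0x24007 [P=1 RW=1 US=1 PS=0]
  L2: frame=0x24 idx=9 entry=0x28007 [P=1 RW=1 US=1 PS=0]
  L3: frame=0x28 idx=28 entry=0x29002 [P=0 RW=1 US=0 PS=0]
  → PAGE_NOT_PRESENT  (4 entries read)
#2 VA=0x707C1206E17 (w,kernel):
  L0: frame=0x17 idx=14 entry=0x2C007 [P=1 RW=1 US=1 PS=0]
  L1: frame=0x2C idx=31 entry=0x2D007 [P=1 RW=1 US=1 PS=0]
  L2: frame=0x2D idx=9 entry=0x30007 [P=1 RW=1 US=1 PS=0]
  L3: frame=0x30 idx=6 entry=0x54000 [P=0 RW=0 US=0 PS=0]
  → PAGE_NOT_PRESENT  (4 entries read)

Access #1 PA: FAULT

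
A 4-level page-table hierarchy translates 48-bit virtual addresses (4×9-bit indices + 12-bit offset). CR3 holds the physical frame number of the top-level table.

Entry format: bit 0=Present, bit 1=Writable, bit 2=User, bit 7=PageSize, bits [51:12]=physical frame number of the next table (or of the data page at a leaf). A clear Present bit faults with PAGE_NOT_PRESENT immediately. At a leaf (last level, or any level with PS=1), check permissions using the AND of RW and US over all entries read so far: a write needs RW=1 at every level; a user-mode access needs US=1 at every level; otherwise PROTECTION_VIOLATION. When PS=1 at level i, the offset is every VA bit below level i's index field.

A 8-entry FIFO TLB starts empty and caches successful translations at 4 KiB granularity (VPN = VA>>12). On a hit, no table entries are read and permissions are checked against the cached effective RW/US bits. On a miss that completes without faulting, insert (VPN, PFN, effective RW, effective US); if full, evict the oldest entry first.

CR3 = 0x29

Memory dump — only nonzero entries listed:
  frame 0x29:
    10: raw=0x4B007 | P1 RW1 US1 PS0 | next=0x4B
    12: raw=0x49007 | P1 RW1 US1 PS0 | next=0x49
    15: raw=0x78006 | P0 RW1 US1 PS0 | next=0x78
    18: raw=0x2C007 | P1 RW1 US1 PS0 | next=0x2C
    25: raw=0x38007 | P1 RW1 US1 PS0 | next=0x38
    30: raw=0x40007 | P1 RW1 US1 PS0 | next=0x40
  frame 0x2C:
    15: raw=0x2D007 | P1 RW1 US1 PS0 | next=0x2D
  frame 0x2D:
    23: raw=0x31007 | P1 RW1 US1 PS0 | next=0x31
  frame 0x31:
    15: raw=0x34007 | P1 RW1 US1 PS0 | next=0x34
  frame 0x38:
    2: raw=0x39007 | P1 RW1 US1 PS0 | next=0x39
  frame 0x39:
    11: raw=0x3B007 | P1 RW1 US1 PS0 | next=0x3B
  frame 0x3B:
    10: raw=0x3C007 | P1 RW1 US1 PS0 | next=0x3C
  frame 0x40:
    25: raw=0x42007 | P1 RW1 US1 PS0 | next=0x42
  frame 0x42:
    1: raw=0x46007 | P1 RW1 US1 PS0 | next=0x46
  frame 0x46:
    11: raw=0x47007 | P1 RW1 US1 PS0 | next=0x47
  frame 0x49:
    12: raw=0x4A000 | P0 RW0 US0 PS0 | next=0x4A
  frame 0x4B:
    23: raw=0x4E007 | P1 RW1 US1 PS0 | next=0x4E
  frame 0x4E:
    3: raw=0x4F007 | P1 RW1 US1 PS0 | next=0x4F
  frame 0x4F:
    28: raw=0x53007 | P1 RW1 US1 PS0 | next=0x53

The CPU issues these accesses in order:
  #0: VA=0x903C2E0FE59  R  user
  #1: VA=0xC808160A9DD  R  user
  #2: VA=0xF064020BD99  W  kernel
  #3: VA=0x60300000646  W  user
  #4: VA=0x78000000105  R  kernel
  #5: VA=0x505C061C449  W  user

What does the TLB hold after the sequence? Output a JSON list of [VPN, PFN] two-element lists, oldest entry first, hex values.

Walk each access:
#0 VA=0x903C2E0FE59 (r,user):
  L0 @0x29[18] → 0x2C007  P=1,RW=1,US=1,PS=0
  L1 @0x2C[15] → 0x2D007  P=1,RW=1,US=1,PS=0
  L2 @0x2D[23] → 0x31007  P=1,RW=1,US=1,PS=0
  L3 @0x31[15] → 0x34007  P=1,RW=1,US=1,PS=0
  → PA=0x34E59  (4 entries read)
#1 VA=0xC808160A9DD (r,user):
  L0 @0x29[25] → 0x38007  P=1,RW=1,US=1,PS=0
  L1 @0x38[2] → 0x39007  P=1,RW=1,US=1,PS=0
  L2 @0x39[11] → 0x3B007  P=1,RW=1,US=1,PS=0
  L3 @0x3B[10] → 0x3C007  P=1,RW=1,US=1,PS=0
  → PA=0x3C9DD  (4 entries read)
#2 VA=0xF064020BD99 (w,kernel):
  L0 @0x29[30] → 0x40007  P=1,RW=1,US=1,PS=0
  L1 @0x40[25] → 0x42007  P=1,RW=1,US=1,PS=0
  L2 @0x42[1] → 0x46007  P=1,RW=1,US=1,PS=0
  L3 @0x46[11] → 0x47007  P=1,RW=1,US=1,PS=0
  → PA=0x47D99  (4 entries read)
#3 VA=0x60300000646 (w,user):
  L0 @0x29[12] → 0x49007  P=1,RW=1,US=1,PS=0
  L1 @0x49[12] → 0x4A000  P=0,RW=0,US=0,PS=0
  ⇒ fault: PAGE_NOT_PRESENT  — 2 lookups
#4 VA=0x78000000105 (r,kernel):
  L0 @0x29[15] → 0x78006  P=0,RW=1,US=1,PS=0
  ⇒ fault: PAGE_NOT_PRESENT  — 1 lookups
#5 VA=0x505C061C449 (w,user):
  L0 @0x29[10] → 0x4B007  P=1,RW=1,US=1,PS=0
  L1 @0x4B[23] → 0x4E007  P=1,RW=1,US=1,PS=0
  L2 @0x4E[3] → 0x4F007  P=1,RW=1,US=1,PS=0
  L3 @0x4F[28] → 0x53007  P=1,RW=1,US=1,PS=0
  → PA=0x53449  (4 entries read)

TLB: [["0x903C2E0F", "0x34"], ["0xC808160A", "0x3C"], ["0xF064020B", "0x47"], ["0x505C061C", "0x53"]]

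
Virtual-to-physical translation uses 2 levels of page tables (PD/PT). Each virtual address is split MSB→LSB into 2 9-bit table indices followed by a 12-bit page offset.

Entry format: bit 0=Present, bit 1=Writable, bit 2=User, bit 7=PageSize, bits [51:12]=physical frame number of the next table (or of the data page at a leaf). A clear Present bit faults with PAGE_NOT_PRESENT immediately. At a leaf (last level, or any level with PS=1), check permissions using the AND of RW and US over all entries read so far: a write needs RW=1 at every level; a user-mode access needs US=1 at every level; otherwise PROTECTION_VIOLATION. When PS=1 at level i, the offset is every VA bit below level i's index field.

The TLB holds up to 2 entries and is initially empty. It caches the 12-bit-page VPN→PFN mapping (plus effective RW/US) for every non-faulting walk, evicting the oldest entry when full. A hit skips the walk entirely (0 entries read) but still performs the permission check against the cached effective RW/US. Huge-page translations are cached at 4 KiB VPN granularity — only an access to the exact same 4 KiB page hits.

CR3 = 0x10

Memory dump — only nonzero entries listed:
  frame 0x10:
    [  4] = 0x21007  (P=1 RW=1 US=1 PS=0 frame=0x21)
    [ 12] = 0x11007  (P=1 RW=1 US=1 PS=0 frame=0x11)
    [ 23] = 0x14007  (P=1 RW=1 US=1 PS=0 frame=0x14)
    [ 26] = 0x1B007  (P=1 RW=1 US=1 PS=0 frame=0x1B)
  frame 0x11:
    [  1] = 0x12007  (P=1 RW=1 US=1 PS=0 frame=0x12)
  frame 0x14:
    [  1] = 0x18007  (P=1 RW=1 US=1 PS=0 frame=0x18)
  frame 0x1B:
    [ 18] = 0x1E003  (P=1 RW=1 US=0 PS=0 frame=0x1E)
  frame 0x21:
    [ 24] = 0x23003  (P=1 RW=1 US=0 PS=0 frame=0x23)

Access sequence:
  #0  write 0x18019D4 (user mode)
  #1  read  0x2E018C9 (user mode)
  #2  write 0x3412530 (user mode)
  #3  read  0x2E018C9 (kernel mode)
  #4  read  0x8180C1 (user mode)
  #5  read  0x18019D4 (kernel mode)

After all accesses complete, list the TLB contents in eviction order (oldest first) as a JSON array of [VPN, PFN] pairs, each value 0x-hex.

Trace:
#0 VA=0x18019D4 (w,user):
  lvl0: tbl 0x10, slot 12 ⇒ 0x11007 (P1/RW1/US1/PS0)
  lvl1: tbl 0x11, slot 1 ⇒ 0x12007 (P1/RW1/US1/PS0)
  ⇒ phys 0x129D4  [2 reads]
#1 VA=0x2E018C9 (r,user):
  lvl0: tbl 0x10, slot 23 ⇒ 0x14007 (P1/RW1/US1/PS0)
  lvl1: tbl 0x14, slot 1 ⇒ 0x18007 (P1/RW1/US1/PS0)
  ⇒ phys 0x188C9  [2 reads]
#2 VA=0x3412530 (w,user):
  lvl0: tbl 0x10, slot 26 ⇒ 0x1B007 (P1/RW1/US1/PS0)
  lvl1: tbl 0x1B, slot 18 ⇒ 0x1E003 (P1/RW1/US0/PS0)
  → PROTECTION_VIOLATION  (2 entries read)
#3 VA=0x2E018C9 (r,kernel):
  TLB hit vpn=0x2E01 → PA=0x188C9
#4 VA=0x8180C1 (r,user):
  lvl0: tbl 0x10, slot 4 ⇒ 0x21007 (P1/RW1/US1/PS0)
  lvl1: tbl 0x21, slot 24 ⇒ 0x23003 (P1/RW1/US0/PS0)
  → PROTECTION_VIOLATION  (2 entries read)
#5 VA=0x18019D4 (r,kernel):
  TLB hit vpn=0x1801 → PA=0x129D4

TLB: [["0x1801", "0x12"], ["0x2E01", "0x18"]]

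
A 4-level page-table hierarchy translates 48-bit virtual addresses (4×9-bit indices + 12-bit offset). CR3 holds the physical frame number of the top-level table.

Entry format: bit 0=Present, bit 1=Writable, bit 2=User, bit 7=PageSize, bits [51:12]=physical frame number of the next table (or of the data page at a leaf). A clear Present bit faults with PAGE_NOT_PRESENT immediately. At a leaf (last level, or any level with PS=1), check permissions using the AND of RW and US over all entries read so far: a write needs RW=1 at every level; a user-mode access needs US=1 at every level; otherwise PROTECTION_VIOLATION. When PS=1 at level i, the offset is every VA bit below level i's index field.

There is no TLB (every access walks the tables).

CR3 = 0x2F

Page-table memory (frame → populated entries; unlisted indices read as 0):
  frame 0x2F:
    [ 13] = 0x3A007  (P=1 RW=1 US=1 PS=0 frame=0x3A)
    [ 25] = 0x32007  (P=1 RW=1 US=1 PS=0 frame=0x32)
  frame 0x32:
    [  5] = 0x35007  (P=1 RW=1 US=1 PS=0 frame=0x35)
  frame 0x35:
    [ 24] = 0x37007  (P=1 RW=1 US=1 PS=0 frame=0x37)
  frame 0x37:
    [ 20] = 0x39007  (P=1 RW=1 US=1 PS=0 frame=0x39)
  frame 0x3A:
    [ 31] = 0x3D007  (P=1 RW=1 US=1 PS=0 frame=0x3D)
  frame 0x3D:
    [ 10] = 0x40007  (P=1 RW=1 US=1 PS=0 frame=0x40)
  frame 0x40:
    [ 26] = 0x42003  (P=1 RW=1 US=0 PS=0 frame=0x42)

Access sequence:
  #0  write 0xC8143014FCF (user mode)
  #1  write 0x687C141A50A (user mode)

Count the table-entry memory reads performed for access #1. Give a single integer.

Trace:
#0 VA=0xC8143014FCF (w,user):
  L0 @0x2F[25] → 0x32007  P=1,RW=1,US=1,PS=0
  L1 @0x32[5] → 0x35007  P=1,RW=1,US=1,PS=0
  L2 @0x35[24] → 0x37007  P=1,RW=1,US=1,PS=0
  L3 @0x37[20] → 0x39007  P=1,RW=1,US=1,PS=0
  → PA=0x39FCF  (4 entries read)
#1 VA=0x687C141A50A (w,user):
  L0 @0x2F[13] → 0x3A007  P=1,RW=1,US=1,PS=0
  L1 @0x3A[31] → 0x3D007  P=1,RW=1,US=1,PS=0
  L2 @0x3D[10] → 0x40007  P=1,RW=1,US=1,PS=0
  L3 @0x40[26] → 0x42003  P=1,RW=1,US=0,PS=0
  ✗ PROTECTION_VIOLATION  [4 reads]

Entries read for #1: 4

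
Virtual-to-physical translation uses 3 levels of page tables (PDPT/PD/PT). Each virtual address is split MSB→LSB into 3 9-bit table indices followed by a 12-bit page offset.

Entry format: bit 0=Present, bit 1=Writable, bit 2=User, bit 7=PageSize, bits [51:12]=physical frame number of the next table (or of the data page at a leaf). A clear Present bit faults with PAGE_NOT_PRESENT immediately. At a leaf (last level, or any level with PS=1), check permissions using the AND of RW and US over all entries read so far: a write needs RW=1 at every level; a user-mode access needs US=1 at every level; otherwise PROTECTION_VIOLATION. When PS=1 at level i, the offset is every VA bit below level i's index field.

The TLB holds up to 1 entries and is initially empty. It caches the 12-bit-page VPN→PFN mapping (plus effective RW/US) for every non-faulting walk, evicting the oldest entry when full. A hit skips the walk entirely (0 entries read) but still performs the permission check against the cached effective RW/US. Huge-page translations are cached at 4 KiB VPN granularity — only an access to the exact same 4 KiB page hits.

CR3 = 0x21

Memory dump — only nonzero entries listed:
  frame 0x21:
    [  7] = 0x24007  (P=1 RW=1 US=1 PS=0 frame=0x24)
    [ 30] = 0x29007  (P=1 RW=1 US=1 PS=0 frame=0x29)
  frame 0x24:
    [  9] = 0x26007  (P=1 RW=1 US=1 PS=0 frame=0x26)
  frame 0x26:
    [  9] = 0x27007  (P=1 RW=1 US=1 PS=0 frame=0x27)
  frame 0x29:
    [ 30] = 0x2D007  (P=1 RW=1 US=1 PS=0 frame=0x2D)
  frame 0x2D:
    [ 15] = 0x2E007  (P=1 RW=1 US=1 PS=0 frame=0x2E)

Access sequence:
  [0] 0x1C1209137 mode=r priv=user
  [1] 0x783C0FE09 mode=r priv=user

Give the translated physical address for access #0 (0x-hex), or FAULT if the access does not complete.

Per-access translation:
#0 VA=0x1C1209137 (r,user):
  L0: frame=0x21 idx=7 entry=0x24007 [P=1 RW=1 US=1 PS=0]
  L1: frame=0x24 idx=9 entry=0x26007 [P=1 RW=1 US=1 PS=0]
  L2: frame=0x26 idx=9 entry=0x27007 [P=1 RW=1 US=1 PS=0]
  ✓ 0x27137  — 3 lookups
#1 VA=0x783C0FE09 (r,user):
  L0: frame=0x21 idx=30 entry=0x29007 [P=1 RW=1 US=1 PS=0]
  L1: frame=0x29 idx=30 entry=0x2D007 [P=1 RW=1 US=1 PS=0]
  L2: frame=0x2D idx=15 entry=0x2E007 [P=1 RW=1 US=1 PS=0]
  ✓ 0x2EE09  — 3 lookups

Access #0 PA: 0x27137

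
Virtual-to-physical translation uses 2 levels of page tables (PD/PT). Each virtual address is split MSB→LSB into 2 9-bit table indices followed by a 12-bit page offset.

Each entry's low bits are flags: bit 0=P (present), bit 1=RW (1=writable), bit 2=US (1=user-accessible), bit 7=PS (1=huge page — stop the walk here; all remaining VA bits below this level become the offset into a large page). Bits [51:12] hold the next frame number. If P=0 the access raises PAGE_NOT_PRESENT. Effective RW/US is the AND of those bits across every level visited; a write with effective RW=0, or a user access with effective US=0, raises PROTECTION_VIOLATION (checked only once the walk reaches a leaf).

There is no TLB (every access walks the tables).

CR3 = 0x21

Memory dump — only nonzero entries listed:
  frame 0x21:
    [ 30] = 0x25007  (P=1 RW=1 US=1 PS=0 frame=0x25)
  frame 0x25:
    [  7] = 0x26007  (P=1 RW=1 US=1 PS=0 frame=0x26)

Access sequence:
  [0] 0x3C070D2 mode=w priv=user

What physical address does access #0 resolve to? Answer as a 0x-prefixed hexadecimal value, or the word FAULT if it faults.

Per-access translation:
#0 VA=0x3C070D2 (w,user):
  L0: frame=0x21 idx=30 entry=0x25007 [P=1 RW=1 US=1 PS=0]
  L1: frame=0x25 idx=7 entry=0x26007 [P=1 RW=1 US=1 PS=0]
  ✓ 0x260D2  — 2 lookups

Access #0 PA: 0x260D2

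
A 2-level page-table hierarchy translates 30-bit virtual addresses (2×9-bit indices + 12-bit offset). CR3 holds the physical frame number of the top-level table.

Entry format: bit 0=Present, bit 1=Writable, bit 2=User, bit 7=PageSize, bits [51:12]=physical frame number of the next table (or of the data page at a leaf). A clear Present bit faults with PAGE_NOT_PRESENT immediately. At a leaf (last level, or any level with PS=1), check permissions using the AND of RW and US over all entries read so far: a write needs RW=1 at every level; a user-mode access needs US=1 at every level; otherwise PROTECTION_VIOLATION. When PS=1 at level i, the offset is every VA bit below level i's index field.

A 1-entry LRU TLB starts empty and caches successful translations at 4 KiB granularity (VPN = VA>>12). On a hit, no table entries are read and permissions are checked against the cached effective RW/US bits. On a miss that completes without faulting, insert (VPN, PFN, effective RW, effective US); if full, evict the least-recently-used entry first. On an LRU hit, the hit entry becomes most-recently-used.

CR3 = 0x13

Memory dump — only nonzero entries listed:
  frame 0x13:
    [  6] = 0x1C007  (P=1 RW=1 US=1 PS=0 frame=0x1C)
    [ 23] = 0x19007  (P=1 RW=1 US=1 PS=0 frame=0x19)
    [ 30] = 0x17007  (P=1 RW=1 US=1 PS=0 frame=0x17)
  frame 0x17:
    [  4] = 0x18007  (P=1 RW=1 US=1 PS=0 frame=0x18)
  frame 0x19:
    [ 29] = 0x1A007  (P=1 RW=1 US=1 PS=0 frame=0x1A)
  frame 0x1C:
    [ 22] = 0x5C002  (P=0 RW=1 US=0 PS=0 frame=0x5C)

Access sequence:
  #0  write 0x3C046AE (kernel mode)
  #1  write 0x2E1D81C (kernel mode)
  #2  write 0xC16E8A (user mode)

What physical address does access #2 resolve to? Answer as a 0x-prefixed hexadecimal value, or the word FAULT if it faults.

Walk each access:
#0 VA=0x3C046AE (w,kernel):
  lvl0: tbl 0x13, slot 30 ⇒ 0x17007 (P1/RW1/US1/PS0)
  lvl1: tbl 0x17, slot 4 ⇒ 0x18007 (P1/RW1/US1/PS0)
  ⇒ phys 0x186AE  [2 reads]
#1 VA=0x2E1D81C (w,kernel):
  lvl0: tbl 0x13, slot 23 ⇒ 0x19007 (P1/RW1/US1/PS0)
  lvl1: tbl 0x19, slot 29 ⇒ 0x1A007 (P1/RW1/US1/PS0)
  ⇒ phys 0x1A81C  [2 reads]
#2 VA=0xC16E8A (w,user):
  lvl0: tbl 0x13, slot 6 ⇒ 0x1C007 (P1/RW1/US1/PS0)
  lvl1: tbl 0x1C, slot 22 ⇒ 0x5C002 (P0/RW1/US0/PS0)
  ✗ PAGE_NOT_PRESENT  [2 reads]

Access #2 PA: FAULT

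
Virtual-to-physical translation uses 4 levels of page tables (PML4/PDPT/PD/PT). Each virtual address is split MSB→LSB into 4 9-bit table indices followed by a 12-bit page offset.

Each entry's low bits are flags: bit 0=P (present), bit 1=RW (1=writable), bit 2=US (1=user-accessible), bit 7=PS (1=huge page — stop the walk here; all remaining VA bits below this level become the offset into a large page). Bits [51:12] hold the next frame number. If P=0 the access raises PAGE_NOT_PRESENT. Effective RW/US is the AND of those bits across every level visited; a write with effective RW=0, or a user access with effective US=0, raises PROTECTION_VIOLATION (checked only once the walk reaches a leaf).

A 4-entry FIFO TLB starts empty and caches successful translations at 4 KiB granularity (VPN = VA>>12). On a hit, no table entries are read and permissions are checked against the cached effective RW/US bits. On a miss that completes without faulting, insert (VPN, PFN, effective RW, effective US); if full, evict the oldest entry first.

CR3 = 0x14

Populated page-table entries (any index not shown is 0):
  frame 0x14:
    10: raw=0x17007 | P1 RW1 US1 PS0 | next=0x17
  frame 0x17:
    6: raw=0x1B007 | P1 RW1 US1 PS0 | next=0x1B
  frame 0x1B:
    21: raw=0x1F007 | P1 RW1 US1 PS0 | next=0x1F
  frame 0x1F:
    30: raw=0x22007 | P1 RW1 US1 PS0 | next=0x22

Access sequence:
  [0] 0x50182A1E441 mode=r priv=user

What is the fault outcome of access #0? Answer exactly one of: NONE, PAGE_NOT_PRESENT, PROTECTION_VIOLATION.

Trace:
#0 VA=0x50182A1E441 (r,user):
  L0: frame=0x14 idx=10 entry=0x17007 [P=1 RW=1 US=1 PS=0]
  L1: frame=0x17 idx=6 entry=0x1B007 [P=1 RW=1 US=1 PS=0]
  L2: frame=0x1B idx=21 entry=0x1F007 [P=1 RW=1 US=1 PS=0]
  L3: frame=0x1F idx=30 entry=0x22007 [P=1 RW=1 US=1 PS=0]
  ⇒ phys 0x22441  [4 reads]

Access #0 fault: NONE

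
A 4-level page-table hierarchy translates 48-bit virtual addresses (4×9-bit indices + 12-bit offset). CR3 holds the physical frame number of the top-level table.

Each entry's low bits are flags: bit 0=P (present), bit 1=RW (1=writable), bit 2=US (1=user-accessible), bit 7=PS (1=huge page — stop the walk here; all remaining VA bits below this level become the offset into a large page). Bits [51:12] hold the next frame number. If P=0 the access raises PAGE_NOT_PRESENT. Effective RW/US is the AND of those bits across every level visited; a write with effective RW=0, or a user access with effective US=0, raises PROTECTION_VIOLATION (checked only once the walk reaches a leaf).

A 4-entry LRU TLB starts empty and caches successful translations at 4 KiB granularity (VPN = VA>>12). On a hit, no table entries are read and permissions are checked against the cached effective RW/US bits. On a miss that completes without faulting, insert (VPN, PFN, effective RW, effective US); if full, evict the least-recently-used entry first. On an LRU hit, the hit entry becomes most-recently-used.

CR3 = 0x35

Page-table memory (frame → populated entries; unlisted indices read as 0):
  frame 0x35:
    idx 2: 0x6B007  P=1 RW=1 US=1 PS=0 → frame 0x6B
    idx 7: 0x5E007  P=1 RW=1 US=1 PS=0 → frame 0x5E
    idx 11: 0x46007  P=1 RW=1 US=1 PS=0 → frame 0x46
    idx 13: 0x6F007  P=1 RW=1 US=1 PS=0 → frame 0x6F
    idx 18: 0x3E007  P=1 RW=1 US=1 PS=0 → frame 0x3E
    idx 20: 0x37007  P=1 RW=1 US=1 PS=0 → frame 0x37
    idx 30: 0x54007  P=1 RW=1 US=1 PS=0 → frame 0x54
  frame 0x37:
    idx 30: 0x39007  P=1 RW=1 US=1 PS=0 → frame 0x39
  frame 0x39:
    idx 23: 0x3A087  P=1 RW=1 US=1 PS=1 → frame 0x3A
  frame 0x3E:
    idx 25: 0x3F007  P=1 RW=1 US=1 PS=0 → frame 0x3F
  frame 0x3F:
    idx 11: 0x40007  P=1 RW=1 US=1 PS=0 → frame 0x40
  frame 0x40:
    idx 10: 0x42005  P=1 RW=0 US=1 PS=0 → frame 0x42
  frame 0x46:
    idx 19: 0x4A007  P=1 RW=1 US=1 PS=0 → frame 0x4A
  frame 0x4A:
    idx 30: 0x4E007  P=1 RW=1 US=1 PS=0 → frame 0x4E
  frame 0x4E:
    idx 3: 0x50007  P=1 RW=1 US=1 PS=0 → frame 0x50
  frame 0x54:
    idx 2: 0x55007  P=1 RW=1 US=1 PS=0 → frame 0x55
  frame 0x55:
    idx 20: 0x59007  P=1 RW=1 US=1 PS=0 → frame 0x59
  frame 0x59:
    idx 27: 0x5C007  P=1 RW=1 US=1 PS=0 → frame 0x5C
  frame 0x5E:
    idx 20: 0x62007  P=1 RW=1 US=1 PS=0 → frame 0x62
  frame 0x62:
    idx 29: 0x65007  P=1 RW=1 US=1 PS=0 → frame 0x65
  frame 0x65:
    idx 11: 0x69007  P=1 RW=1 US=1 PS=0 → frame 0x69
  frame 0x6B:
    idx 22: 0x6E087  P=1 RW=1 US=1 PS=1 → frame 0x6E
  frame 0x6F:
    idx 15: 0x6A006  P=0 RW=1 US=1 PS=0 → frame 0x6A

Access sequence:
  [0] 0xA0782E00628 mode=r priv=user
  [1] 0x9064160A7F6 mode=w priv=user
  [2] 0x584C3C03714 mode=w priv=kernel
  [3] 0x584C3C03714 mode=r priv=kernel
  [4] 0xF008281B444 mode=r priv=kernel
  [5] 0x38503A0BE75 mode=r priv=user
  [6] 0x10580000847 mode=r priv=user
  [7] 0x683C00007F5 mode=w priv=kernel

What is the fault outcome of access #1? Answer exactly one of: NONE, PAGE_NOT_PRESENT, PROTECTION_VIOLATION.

Per-access translation:
#0 VA=0xA0782E00628 (r,user):
  [0] read 0x35 idx=20: raw=0x37007 flags P=1 W=1 U=1 S=0
  [1] read 0x37 idx=30: raw=0x39007 flags P=1 W=1 U=1 S=0
  [2] read 0x39 idx=23: raw=0x3A087 flags P=1 W=1 U=1 S=1
  → PA=0x3A628 (huge @L2)  (3 entries read)
#1 VA=0x9064160A7F6 (w,user):
  [0] read 0x35 idx=18: raw=0x3E007 flags P=1 W=1 U=1 S=0
  [1] read 0x3E idx=25: raw=0x3F007 flags P=1 W=1 U=1 S=0
  [2] read 0x3F idx=11: raw=0x40007 flags P=1 W=1 U=1 S=0
  [3] read 0x40 idx=10: raw=0x42005 flags P=1 W=0 U=1 S=0
  ⇒ fault: PROTECTION_VIOLATION  — 4 lookups
#2 VA=0x584C3C03714 (w,kernel):
  [0] read 0x35 idx=11: raw=0x46007 flags P=1 W=1 U=1 S=0
  [1] read 0x46 idx=19: raw=0x4A007 flags P=1 W=1 U=1 S=0
  [2] read 0x4A idx=30: raw=0x4E007 flags P=1 W=1 U=1 S=0
  [3] read 0x4E idx=3: raw=0x50007 flags P=1 W=1 U=1 S=0
  → PA=0x50714  (4 entries read)
#3 VA=0x584C3C03714 (r,kernel):
  TLB hit vpn=0x584C3C03 → PA=0x50714
#4 VA=0xF008281B444 (r,kernel):
  [0] read 0x35 idx=30: raw=0x54007 flags P=1 W=1 U=1 S=0
  [1] read 0x54 idx=2: raw=0x55007 flags P=1 W=1 U=1 S=0
  [2] read 0x55 idx=20: raw=0x59007 flags P=1 W=1 U=1 S=0
  [3] read 0x59 idx=27: raw=0x5C007 flags P=1 W=1 U=1 S=0
  → PA=0x5C444  (4 entries read)
#5 VA=0x38503A0BE75 (r,user):
  [0] read 0x35 idx=7: raw=0x5E007 flags P=1 W=1 U=1 S=0
  [1] read 0x5E idx=20: raw=0x62007 flags P=1 W=1 U=1 S=0
  [2] read 0x62 idx=29: raw=0x65007 flags P=1 W=1 U=1 S=0
  [3] read 0x65 idx=11: raw=0x69007 flags P=1 W=1 U=1 S=0
  → PA=0x69E75  (4 entries read)
#6 VA=0x10580000847 (r,user):
  [0] read 0x35 idx=2: raw=0x6B007 flags P=1 W=1 U=1 S=0
  [1] read 0x6B idx=22: raw=0x6E087 flags P=1 W=1 U=1 S=1
  → PA=0x6E847 (huge @L1)  (2 entries read)
#7 VA=0x683C00007F5 (w,kernel):
  [0] read 0x35 idx=13: raw=0x6F007 flags P=1 W=1 U=1 S=0
  [1] read 0x6F idx=15: raw=0x6A006 flags P=0 W=1 U=1 S=0
  ⇒ fault: PAGE_NOT_PRESENT  — 2 lookups

Access #1 fault: PROTECTION_VIOLATION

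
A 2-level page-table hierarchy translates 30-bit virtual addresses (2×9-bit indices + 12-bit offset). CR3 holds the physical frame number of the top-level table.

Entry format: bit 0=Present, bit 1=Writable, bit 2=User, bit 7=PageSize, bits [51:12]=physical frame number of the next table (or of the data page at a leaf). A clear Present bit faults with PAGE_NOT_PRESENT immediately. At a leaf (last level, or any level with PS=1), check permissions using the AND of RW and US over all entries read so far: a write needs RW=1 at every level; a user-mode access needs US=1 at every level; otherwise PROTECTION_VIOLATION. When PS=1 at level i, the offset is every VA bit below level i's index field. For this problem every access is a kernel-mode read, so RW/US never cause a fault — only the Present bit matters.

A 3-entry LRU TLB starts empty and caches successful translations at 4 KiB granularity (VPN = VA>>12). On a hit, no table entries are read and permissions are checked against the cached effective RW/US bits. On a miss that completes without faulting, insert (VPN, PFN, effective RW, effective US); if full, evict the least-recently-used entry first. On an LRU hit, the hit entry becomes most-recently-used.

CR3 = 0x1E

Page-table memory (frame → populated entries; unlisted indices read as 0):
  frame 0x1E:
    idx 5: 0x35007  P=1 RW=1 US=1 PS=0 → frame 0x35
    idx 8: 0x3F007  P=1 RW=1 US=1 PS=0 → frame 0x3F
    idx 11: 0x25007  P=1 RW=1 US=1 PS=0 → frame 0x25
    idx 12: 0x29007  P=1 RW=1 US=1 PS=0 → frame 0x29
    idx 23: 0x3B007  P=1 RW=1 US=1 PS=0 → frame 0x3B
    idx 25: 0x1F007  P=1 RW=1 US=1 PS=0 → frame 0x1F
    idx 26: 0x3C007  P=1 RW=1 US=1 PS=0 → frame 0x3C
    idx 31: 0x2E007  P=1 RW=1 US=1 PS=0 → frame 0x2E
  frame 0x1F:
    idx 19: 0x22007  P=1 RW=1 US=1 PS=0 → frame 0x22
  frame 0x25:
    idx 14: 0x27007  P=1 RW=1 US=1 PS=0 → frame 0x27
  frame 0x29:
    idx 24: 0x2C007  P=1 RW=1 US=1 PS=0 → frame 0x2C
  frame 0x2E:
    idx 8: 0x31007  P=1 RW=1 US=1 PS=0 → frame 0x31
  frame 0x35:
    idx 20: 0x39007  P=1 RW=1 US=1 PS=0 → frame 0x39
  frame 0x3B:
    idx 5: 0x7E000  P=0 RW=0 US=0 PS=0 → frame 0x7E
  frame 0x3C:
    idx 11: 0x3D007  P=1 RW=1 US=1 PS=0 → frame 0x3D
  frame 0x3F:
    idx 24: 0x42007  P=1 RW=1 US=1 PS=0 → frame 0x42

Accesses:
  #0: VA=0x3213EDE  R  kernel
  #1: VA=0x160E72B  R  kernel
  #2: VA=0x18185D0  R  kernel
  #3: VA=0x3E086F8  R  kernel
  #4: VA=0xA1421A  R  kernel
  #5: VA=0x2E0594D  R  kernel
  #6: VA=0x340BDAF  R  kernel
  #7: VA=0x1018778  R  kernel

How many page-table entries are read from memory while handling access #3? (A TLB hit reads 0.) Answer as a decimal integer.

Trace:
#0 VA=0x3213EDE (r,kernel):
  lvl0: tbl 0x1E, slot 25 ⇒ 0x1F007 (P1/RW1/US1/PS0)
  lvl1: tbl 0x1F, slot 19 ⇒ 0x22007 (P1/RW1/US1/PS0)
  ✓ 0x22EDE  — 2 lookups
#1 VA=0x160E72B (r,kernel):
  lvl0: tbl 0x1E, slot 11 ⇒ 0x25007 (P1/RW1/US1/PS0)
  lvl1: tbl 0x25, slot 14 ⇒ 0x27007 (P1/RW1/US1/PS0)
  ✓ 0x2772B  — 2 lookups
#2 VA=0x18185D0 (r,kernel):
  lvl0: tbl 0x1E, slot 12 ⇒ 0x29007 (P1/RW1/US1/PS0)
  lvl1: tbl 0x29, slot 24 ⇒ 0x2C007 (P1/RW1/US1/PS0)
  ✓ 0x2C5D0  — 2 lookups
#3 VA=0x3E086F8 (r,kernel):
  lvl0: tbl 0x1E, slot 31 ⇒ 0x2E007 (P1/RW1/US1/PS0)
  lvl1: tbl 0x2E, slot 8 ⇒ 0x31007 (P1/RW1/US1/PS0)
  ✓ 0x316F8  — 2 lookups
#4 VA=0xA1421A (r,kernel):
  lvl0: tbl 0x1E, slot 5 ⇒ 0x35007 (P1/RW1/US1/PS0)
  lvl1: tbl 0x35, slot 20 ⇒ 0x39007 (P1/RW1/US1/PS0)
  ✓ 0x3921A  — 2 lookups
#5 VA=0x2E0594D (r,kernel):
  lvl0: tbl 0x1E, slot 23 ⇒ 0x3B007 (P1/RW1/US1/PS0)
  lvl1: tbl 0x3B, slot 5 ⇒ 0x7E000 (P0/RW0/US0/PS0)
  → PAGE_NOT_PRESENT  (2 entries read)
#6 VA=0x340BDAF (r,kernel):
  lvl0: tbl 0x1E, slot 26 ⇒ 0x3C007 (P1/RW1/US1/PS0)
  lvl1: tbl 0x3C, slot 11 ⇒ 0x3D007 (P1/RW1/US1/PS0)
  ✓ 0x3DDAF  — 2 lookups
#7 VA=0x1018778 (r,kernel):
  lvl0: tbl 0x1E, slot 8 ⇒ 0x3F007 (P1/RW1/US1/PS0)
  lvl1: tbl 0x3F, slot 24 ⇒ 0x42007 (P1/RW1/US1/PS0)
  ✓ 0x42778  — 2 lookups

Entries read for #3: 2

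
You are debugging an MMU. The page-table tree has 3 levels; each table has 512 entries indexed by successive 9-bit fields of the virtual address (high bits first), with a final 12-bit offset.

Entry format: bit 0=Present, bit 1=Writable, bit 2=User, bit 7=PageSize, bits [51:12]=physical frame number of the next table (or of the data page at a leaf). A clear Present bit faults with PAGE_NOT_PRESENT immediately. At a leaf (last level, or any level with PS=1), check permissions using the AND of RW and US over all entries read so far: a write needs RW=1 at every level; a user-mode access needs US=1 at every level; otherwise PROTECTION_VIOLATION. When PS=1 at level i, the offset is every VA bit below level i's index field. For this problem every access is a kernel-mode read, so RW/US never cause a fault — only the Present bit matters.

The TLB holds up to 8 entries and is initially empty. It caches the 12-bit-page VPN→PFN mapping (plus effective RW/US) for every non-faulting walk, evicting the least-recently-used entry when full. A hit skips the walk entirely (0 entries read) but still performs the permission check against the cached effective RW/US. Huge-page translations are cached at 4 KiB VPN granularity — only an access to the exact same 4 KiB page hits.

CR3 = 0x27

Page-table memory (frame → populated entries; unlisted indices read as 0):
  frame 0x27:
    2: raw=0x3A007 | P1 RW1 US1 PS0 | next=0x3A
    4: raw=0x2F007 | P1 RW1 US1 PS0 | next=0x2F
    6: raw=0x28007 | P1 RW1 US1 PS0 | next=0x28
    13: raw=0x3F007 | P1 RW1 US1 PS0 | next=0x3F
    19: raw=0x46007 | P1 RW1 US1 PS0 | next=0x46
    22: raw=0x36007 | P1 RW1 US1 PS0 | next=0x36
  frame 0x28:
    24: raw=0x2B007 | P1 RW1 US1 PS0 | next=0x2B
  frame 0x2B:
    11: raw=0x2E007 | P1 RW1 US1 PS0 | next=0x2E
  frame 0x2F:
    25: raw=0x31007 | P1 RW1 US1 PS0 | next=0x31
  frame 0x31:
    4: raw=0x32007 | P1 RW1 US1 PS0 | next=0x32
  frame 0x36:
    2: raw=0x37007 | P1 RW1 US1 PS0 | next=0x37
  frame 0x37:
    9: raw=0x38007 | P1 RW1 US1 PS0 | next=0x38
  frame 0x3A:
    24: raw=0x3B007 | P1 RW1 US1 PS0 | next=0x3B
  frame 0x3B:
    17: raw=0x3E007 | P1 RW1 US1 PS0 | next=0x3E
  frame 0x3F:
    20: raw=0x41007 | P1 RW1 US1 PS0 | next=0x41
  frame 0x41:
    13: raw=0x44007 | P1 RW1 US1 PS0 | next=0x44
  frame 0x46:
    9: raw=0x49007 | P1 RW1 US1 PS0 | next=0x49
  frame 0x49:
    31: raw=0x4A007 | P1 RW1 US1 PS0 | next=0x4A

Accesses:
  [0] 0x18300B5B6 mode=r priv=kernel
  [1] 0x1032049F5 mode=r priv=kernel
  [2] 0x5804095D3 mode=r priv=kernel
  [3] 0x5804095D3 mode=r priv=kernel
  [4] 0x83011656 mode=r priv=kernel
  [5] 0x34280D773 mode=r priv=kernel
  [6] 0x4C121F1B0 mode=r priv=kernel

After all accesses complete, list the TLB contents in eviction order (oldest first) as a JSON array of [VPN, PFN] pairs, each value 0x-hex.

Walk each access:
#0 VA=0x18300B5B6 (r,kernel):
  lvl0: tbl 0x27, slot 6 ⇒ 0x28007 (P1/RW1/US1/PS0)
  lvl1: tbl 0x28, slot 24 ⇒ 0x2B007 (P1/RW1/US1/PS0)
  lvl2: tbl 0x2B, slot 11 ⇒ 0x2E007 (P1/RW1/US1/PS0)
  ✓ 0x2E5B6  — 3 lookups
#1 VA=0x1032049F5 (r,kernel):
  lvl0: tbl 0x27, slot 4 ⇒ 0x2F007 (P1/RW1/US1/PS0)
  lvl1: tbl 0x2F, slot 25 ⇒ 0x31007 (P1/RW1/US1/PS0)
  lvl2: tbl 0x31, slot 4 ⇒ 0x32007 (P1/RW1/US1/PS0)
  ✓ 0x329F5  — 3 lookups
#2 VA=0x5804095D3 (r,kernel):
  lvl0: tbl 0x27, slot 22 ⇒ 0x36007 (P1/RW1/US1/PS0)
  lvl1: tbl 0x36, slot 2 ⇒ 0x37007 (P1/RW1/US1/PS0)
  lvl2: tbl 0x37, slot 9 ⇒ 0x38007 (P1/RW1/US1/PS0)
  ✓ 0x385D3  — 3 lookups
#3 VA=0x5804095D3 (r,kernel):
  TLB hit vpn=0x580409 → PA=0x385D3
#4 VA=0x83011656 (r,kernel):
  lvl0: tbl 0x27, slot 2 ⇒ 0x3A007 (P1/RW1/US1/PS0)
  lvl1: tbl 0x3A, slot 24 ⇒ 0x3B007 (P1/RW1/US1/PS0)
  lvl2: tbl 0x3B, slot 17 ⇒ 0x3E007 (P1/RW1/US1/PS0)
  ✓ 0x3E656  — 3 lookups
#5 VA=0x34280D773 (r,kernel):
  lvl0: tbl 0x27, slot 13 ⇒ 0x3F007 (P1/RW1/US1/PS0)
  lvl1: tbl 0x3F, slot 20 ⇒ 0x41007 (P1/RW1/US1/PS0)
  lvl2: tbl 0x41, slot 13 ⇒ 0x44007 (P1/RW1/US1/PS0)
  ✓ 0x44773  — 3 lookups
#6 VA=0x4C121F1B0 (r,kernel):
  lvl0: tbl 0x27, slot 19 ⇒ 0x46007 (P1/RW1/US1/PS0)
  lvl1: tbl 0x46, slot 9 ⇒ 0x49007 (P1/RW1/US1/PS0)
  lvl2: tbl 0x49, slot 31 ⇒ 0x4A007 (P1/RW1/US1/PS0)
  ✓ 0x4A1B0  — 3 lookups

TLB: [["0x18300B", "0x2E"], ["0x103204", "0x32"], ["0x580409", "0x38"], ["0x83011", "0x3E"], ["0x34280D", "0x44"], ["0x4C121F", "0x4A"]]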